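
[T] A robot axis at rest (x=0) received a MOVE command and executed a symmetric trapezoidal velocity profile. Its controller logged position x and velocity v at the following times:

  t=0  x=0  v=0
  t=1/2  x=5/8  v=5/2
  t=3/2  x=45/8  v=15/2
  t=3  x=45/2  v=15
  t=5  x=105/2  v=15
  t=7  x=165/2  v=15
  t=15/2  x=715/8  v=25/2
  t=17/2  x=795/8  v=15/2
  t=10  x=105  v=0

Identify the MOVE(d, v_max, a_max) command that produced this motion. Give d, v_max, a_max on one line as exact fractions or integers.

final state: t=10, x=105, v=0 → d = 105
a_max = (5/2−0)/(1/2−0) = 5
max v = 15 over t∈[3,7] → v_max = 15
check: 15·(3+4) = 105 ✓

d=105 v_max=15 a_max=5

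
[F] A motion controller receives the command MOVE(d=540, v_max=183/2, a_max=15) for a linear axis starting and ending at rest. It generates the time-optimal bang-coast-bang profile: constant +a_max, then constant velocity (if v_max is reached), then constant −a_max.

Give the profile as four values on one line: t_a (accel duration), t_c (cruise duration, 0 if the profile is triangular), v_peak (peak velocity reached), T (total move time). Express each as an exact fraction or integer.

vₘ²/aₘ = (183/2)²/15 = 11163/20
540 < 11163/20 so t_c = 0
v_peak = √(540·15) = √8100 = 90
t_a = 90/15 = 6; t_c = 0
T = 2·6 = 12

t_a=6 t_c=0 v_peak=90 T=12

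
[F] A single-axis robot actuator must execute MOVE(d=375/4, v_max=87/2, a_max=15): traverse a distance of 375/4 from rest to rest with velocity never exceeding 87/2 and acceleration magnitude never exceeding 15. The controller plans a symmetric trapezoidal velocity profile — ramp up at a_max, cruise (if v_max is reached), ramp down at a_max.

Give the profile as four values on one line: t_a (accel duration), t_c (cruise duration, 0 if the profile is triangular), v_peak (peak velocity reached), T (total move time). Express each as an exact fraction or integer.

t_a=5/2 t_c=0 v_peak=75/2 T=5

v_max²/a_max = (87/2)²/15 = 2523/20
375/4 < 2523/20 so t_c = 0
v_peak = √(375/4·15) = √(5625/4) = 75/2
t_a = (75/2)/15 = 5/2; t_c = 0
T = 2·5/2 = 5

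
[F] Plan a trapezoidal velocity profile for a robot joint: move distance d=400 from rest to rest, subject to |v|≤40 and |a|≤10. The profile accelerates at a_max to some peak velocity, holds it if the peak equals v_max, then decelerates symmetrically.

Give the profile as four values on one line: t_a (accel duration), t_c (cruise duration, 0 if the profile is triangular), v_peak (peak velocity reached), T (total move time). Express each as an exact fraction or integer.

t_a=4 t_c=6 v_peak=40 T=14

vₘ²/aₘ = 40²/10 = 160
400 ≥ 160 → trapezoidal
t_a = 40/10 = 4; v_peak = 40
d_cruise = 400 − 160 = 240; t_c = 240/40 = 6
T = 2·4 + 6 = 14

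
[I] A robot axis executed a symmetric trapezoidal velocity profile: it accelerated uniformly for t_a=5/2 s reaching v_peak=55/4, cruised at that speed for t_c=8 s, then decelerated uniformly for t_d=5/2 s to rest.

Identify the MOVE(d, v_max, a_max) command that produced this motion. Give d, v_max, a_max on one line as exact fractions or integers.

d=1155/8 v_max=55/4 a_max=11/2

a_max = (55/4)/(5/2) = 11/2
d_a = ½·55/4·5/2 = 275/16; d_c = 55/4·8 = 110
d = 2·275/16 + 110 = 1155/8
t_c = 8 > 0 ⇒ limit active, v_max = 55/4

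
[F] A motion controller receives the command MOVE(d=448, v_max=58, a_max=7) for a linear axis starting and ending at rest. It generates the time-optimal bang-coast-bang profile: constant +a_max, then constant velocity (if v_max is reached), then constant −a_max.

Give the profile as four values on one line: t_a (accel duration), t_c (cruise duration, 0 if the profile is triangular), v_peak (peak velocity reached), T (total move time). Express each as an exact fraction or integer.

v_max²/a_max = 58²/7 = 3364/7
448 < 3364/7 → triangular
v_peak = √(448·7) = √3136 = 56
t_a = 56/7 = 8; t_c = 0
T = 2·8 = 16

t_a=8 t_c=0 v_peak=56 T=16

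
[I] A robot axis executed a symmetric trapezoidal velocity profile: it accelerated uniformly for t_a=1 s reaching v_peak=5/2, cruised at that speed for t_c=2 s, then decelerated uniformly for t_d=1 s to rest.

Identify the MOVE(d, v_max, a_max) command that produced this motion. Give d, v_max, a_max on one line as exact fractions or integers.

a_max = (5/2)/1 = 5/2
d_a = ½·5/2·1 = 5/4; d_c = 5/2·2 = 5
d = 2·5/4 + 5 = 15/2
t_c = 2 > 0 → v_max = v_peak = 5/2

d=15/2 v_max=5/2 a_max=5/2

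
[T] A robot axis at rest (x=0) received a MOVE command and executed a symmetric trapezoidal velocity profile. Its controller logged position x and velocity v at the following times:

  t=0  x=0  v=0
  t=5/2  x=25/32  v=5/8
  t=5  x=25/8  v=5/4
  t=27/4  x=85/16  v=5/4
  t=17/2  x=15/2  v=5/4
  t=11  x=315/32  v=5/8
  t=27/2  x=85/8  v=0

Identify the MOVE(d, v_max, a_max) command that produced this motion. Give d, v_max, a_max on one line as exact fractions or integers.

d=85/8 v_max=5/4 a_max=1/4

final state: t=27/2, x=85/8, v=0 → d = 85/8
a_max = (5/8−0)/(5/2−0) = 1/4
max v = 5/4 over t∈[5,17/2] → v_max = 5/4
check: 5/4·(5+7/2) = 85/8 ✓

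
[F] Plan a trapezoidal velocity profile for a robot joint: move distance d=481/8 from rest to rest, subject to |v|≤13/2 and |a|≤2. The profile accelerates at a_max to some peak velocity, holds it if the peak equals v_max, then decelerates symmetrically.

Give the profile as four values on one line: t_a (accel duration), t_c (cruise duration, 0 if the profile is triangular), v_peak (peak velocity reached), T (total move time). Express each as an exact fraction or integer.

t_a=13/4 t_c=6 v_peak=13/2 T=25/2

(v_max)²/a_max = (13/2)²/2 = 169/8
481/8 ≥ 169/8 so v_max reached
t_a = (13/2)/2 = 13/4; v_peak = 13/2
d_cruise = 481/8 − 169/8 = 39; t_c = 39/(13/2) = 6
T = 2·13/4 + 6 = 25/2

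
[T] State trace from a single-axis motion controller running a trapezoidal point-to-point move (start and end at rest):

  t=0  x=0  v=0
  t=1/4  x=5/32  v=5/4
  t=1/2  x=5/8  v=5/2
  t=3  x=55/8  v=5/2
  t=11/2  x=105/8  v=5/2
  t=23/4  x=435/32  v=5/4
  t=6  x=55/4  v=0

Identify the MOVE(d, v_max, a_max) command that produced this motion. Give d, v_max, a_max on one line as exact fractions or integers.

final state: t=6, x=55/4, v=0 → d = 55/4
a_max = (5/4−0)/(1/4−0) = 5
max v = 5/2 over t∈[1/2,11/2] → v_max = 5/2
check: 5/2·(1/2+5) = 55/4 ✓

d=55/4 v_max=5/2 a_max=5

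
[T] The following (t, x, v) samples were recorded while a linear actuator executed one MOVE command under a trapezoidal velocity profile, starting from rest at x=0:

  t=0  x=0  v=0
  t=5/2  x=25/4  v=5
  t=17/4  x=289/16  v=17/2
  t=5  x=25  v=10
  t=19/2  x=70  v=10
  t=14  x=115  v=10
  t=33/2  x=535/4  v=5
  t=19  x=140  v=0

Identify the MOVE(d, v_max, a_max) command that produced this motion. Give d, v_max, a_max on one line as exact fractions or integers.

d=140 v_max=10 a_max=2

final state: t=19, x=140, v=0 → d = 140
a_max = (5−0)/(5/2−0) = 2
max v = 10 over t∈[5,14] → v_max = 10
check: 10·(5+9) = 140 ✓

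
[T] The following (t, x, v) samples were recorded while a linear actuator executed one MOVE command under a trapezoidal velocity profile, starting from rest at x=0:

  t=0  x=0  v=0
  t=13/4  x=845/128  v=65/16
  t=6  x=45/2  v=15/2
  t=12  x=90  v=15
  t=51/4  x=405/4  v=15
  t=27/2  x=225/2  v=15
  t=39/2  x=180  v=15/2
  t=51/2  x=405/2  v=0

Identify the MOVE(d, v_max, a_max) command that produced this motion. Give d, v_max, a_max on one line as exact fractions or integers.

final state: t=51/2, x=405/2, v=0 → d = 405/2
a_max = (65/16−0)/(13/4−0) = 5/4
max v = 15 over t∈[12,27/2] → v_max = 15
check: 15·(12+3/2) = 405/2 ✓

d=405/2 v_max=15 a_max=5/4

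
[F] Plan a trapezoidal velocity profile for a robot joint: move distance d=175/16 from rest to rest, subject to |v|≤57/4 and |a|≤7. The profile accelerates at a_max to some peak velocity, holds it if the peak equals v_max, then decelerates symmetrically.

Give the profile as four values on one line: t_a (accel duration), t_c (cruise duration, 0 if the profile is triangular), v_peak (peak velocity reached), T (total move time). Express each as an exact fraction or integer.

t_a=5/4 t_c=0 v_peak=35/4 T=5/2

(v_max)²/a_max = (57/4)²/7 = 3249/112
175/16 < 3249/112 ⇒ no cruise
v_peak = √(175/16·7) = √(1225/16) = 35/4
t_a = (35/4)/7 = 5/4; t_c = 0
T = 2·5/4 = 5/2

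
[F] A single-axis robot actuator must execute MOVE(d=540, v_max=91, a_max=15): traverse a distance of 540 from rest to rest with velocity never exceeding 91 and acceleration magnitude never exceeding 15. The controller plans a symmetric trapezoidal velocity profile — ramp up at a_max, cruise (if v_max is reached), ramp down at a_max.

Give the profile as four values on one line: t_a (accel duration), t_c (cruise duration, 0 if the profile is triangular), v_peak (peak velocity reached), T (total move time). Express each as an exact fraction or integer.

t_a=6 t_c=0 v_peak=90 T=12

v_max²/a_max = 91²/15 = 8281/15
540 < 8281/15 → triangular
v_peak = √(540·15) = √8100 = 90
t_a = 90/15 = 6; t_c = 0
T = 2·6 = 12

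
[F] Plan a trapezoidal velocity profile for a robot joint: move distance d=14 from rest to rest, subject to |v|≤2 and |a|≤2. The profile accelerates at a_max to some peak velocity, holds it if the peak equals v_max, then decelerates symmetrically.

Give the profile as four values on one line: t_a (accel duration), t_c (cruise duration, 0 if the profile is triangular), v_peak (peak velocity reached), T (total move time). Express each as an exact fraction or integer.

t_a=1 t_c=6 v_peak=2 T=8

v_max²/a_max = 2²/2 = 2
14 ≥ 2 → trapezoidal
t_a = 2/2 = 1; v_peak = 2
d_cruise = 14 − 2 = 12; t_c = 12/2 = 6
T = 2·1 + 6 = 8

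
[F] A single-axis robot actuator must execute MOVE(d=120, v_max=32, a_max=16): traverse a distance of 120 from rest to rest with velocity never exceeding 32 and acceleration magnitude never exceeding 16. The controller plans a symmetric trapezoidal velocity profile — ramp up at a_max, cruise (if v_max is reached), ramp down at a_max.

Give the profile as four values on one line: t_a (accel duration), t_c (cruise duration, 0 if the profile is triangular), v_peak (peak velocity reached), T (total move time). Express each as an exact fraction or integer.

v_max²/a_max = 32²/16 = 64
120 ≥ 64 so v_max reached
t_a = 32/16 = 2; v_peak = 32
d_cruise = 120 − 64 = 56; t_c = 56/32 = 7/4
T = 2·2 + 7/4 = 23/4

t_a=2 t_c=7/4 v_peak=32 T=23/4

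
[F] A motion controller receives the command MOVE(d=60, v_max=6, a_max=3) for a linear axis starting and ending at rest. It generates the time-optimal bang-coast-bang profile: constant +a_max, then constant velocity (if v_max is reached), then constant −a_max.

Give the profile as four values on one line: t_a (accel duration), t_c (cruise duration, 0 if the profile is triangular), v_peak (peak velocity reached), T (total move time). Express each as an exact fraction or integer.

t_a=2 t_c=8 v_peak=6 T=12

v_max²/a_max = 6²/3 = 12
60 ≥ 12 → trapezoidal
t_a = 6/3 = 2; v_peak = 6
d_cruise = 60 − 12 = 48; t_c = 48/6 = 8
T = 2·2 + 8 = 12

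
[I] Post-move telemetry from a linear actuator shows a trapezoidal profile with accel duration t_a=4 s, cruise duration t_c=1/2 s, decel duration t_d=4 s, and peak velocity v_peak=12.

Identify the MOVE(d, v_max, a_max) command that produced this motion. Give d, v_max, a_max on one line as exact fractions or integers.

a_max = 12/4 = 3
d_a = ½·12·4 = 24; d_c = 12·1/2 = 6
d = 2·24 + 6 = 54
t_c = 1/2 > 0 so v_max = 12

d=54 v_max=12 a_max=3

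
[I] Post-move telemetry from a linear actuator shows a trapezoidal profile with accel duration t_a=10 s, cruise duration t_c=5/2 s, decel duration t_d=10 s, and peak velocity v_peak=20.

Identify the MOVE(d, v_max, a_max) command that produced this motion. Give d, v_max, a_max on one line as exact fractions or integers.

a_max = 20/10 = 2
d_a = ½·20·10 = 100; d_c = 20·5/2 = 50
d = 2·100 + 50 = 250
t_c = 5/2 > 0 → v_max = v_peak = 20

d=250 v_max=20 a_max=2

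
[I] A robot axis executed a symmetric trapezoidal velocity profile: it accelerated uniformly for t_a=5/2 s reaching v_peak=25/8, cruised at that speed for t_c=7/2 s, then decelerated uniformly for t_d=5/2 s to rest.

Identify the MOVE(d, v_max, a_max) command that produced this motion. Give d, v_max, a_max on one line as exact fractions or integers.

d=75/4 v_max=25/8 a_max=5/4

a_max = (25/8)/(5/2) = 5/4
d_a = ½·25/8·5/2 = 125/32; d_c = 25/8·7/2 = 175/16
d = 2·125/32 + 175/16 = 75/4
t_c = 7/2 > 0 → v_max = v_peak = 25/8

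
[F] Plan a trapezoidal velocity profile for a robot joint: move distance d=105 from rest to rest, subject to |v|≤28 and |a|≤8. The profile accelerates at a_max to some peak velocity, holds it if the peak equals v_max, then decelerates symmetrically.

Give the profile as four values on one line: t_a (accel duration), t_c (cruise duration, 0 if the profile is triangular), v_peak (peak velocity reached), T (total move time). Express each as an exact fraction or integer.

v_max²/a_max = 28²/8 = 98
105 ≥ 98 → trapezoidal
t_a = 28/8 = 7/2; v_peak = 28
d_cruise = 105 − 98 = 7; t_c = 7/28 = 1/4
T = 2·7/2 + 1/4 = 29/4

t_a=7/2 t_c=1/4 v_peak=28 T=29/4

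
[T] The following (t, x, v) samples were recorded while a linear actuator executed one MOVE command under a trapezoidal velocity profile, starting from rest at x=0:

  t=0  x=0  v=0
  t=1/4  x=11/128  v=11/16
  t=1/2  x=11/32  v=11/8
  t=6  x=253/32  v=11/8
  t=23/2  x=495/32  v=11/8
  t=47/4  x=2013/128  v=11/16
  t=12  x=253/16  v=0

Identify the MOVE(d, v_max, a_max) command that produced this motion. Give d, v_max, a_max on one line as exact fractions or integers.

d=253/16 v_max=11/8 a_max=11/4

final state: t=12, x=253/16, v=0 → d = 253/16
a_max = (11/16−0)/(1/4−0) = 11/4
max v = 11/8 over t∈[1/2,23/2] → v_max = 11/8
check: 11/8·(1/2+11) = 253/16 ✓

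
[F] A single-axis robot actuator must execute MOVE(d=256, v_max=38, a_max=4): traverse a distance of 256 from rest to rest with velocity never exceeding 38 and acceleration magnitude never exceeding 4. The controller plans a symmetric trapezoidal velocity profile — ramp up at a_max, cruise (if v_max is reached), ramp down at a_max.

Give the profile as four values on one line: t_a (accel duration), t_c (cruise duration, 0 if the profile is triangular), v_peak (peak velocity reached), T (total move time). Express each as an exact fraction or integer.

t_a=8 t_c=0 v_peak=32 T=16

v_max²/a_max = 38²/4 = 361
256 < 361 → triangular
v_peak = √(256·4) = √1024 = 32
t_a = 32/4 = 8; t_c = 0
T = 2·8 = 16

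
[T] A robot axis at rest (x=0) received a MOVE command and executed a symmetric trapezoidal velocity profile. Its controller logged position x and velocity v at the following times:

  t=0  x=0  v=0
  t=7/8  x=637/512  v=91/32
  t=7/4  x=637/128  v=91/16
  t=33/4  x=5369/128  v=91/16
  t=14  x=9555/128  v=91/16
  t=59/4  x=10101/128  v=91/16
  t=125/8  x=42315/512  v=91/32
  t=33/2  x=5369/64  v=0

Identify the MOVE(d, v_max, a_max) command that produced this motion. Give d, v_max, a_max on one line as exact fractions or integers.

final state: t=33/2, x=5369/64, v=0 → d = 5369/64
a_max = (91/32−0)/(7/8−0) = 13/4
max v = 91/16 over t∈[7/4,59/4] → v_max = 91/16
check: 91/16·(7/4+13) = 5369/64 ✓

d=5369/64 v_max=91/16 a_max=13/4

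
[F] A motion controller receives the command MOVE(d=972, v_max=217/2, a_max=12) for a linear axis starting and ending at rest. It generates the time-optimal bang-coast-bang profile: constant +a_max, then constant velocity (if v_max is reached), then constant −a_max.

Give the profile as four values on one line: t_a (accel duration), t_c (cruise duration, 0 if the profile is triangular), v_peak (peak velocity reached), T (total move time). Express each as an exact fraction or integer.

v_max²/a_max = (217/2)²/12 = 47089/48
972 < 47089/48 ⇒ no cruise
v_peak = √(972·12) = √11664 = 108
t_a = 108/12 = 9; t_c = 0
T = 2·9 = 18

t_a=9 t_c=0 v_peak=108 T=18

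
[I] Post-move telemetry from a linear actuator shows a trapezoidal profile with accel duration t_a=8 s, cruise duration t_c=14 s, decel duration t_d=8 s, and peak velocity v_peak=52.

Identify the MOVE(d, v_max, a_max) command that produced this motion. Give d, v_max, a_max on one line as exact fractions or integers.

a_max = 52/8 = 13/2
d_a = ½·52·8 = 208; d_c = 52·14 = 728
d = 2·208 + 728 = 1144
t_c = 14 > 0 ⇒ limit active, v_max = 52

d=1144 v_max=52 a_max=13/2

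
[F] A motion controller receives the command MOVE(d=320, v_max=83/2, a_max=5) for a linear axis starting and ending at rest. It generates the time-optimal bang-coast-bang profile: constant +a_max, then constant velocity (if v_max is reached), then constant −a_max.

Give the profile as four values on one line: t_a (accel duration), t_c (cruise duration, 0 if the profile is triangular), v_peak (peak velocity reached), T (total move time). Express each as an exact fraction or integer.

v_max²/a_max = (83/2)²/5 = 6889/20
320 < 6889/20 ⇒ no cruise
v_peak = √(320·5) = √1600 = 40
t_a = 40/5 = 8; t_c = 0
T = 2·8 = 16

t_a=8 t_c=0 v_peak=40 T=16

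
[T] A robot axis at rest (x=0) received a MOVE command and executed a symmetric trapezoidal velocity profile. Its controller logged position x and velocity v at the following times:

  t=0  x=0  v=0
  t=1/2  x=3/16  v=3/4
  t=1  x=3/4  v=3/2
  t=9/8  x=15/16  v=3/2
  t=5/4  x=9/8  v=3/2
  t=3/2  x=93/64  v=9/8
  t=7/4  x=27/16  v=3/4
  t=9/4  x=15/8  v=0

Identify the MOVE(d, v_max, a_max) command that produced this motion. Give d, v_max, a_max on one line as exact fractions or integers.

d=15/8 v_max=3/2 a_max=3/2

final state: t=9/4, x=15/8, v=0 → d = 15/8
a_max = (3/4−0)/(1/2−0) = 3/2
max v = 3/2 over t∈[1,5/4] → v_max = 3/2
check: 3/2·(1+1/4) = 15/8 ✓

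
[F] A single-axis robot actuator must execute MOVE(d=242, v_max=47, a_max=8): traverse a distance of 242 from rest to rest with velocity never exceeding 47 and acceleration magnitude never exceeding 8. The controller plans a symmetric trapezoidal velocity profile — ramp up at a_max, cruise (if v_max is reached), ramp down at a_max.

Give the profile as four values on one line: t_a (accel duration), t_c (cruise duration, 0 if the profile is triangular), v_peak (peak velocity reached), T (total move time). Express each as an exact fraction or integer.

t_a=11/2 t_c=0 v_peak=44 T=11

(v_max)²/a_max = 47²/8 = 2209/8
242 < 2209/8 → triangular
v_peak = √(242·8) = √1936 = 44
t_a = 44/8 = 11/2; t_c = 0
T = 2·11/2 = 11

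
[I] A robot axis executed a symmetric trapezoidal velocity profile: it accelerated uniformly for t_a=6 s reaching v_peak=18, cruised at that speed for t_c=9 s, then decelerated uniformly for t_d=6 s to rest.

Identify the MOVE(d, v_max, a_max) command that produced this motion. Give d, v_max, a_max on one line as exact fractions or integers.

a_max = 18/6 = 3
d_a = ½·18·6 = 54; d_c = 18·9 = 162
d = 2·54 + 162 = 270
t_c = 9 > 0 so v_max = 18

d=270 v_max=18 a_max=3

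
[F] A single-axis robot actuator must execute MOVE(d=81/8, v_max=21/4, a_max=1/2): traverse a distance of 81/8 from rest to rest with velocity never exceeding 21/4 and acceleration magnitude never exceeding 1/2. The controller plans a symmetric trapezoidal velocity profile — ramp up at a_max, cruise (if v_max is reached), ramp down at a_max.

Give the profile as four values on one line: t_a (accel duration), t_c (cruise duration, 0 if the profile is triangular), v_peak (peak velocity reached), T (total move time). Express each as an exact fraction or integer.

vₘ²/aₘ = (21/4)²/(1/2) = 441/8
81/8 < 441/8 → triangular
v_peak = √(81/8·1/2) = √(81/16) = 9/4
t_a = (9/4)/(1/2) = 9/2; t_c = 0
T = 2·9/2 = 9

t_a=9/2 t_c=0 v_peak=9/4 T=9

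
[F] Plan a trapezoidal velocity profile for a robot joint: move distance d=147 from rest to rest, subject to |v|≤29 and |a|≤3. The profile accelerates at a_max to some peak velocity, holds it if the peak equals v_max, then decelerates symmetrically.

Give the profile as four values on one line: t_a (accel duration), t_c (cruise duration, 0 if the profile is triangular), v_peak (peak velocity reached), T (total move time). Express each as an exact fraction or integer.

t_a=7 t_c=0 v_peak=21 T=14

vₘ²/aₘ = 29²/3 = 841/3
147 < 841/3 ⇒ no cruise
v_peak = √(147·3) = √441 = 21
t_a = 21/3 = 7; t_c = 0
T = 2·7 = 14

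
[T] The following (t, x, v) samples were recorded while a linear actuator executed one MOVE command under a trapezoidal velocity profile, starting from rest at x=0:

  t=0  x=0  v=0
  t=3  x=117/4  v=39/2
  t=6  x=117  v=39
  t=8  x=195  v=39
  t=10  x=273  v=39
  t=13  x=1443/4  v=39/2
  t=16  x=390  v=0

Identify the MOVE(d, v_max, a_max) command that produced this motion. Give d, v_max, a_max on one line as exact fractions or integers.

d=390 v_max=39 a_max=13/2

final state: t=16, x=390, v=0 → d = 390
a_max = (39/2−0)/(3−0) = 13/2
max v = 39 over t∈[6,10] → v_max = 39
check: 39·(6+4) = 390 ✓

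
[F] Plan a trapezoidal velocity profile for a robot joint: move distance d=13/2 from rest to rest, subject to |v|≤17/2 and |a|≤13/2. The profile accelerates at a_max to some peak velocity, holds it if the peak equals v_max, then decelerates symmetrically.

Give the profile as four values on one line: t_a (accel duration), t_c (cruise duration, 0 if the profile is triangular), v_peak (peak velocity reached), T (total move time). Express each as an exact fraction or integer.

v_max²/a_max = (17/2)²/(13/2) = 289/26
13/2 < 289/26 → triangular
v_peak = √(13/2·13/2) = √(169/4) = 13/2
t_a = (13/2)/(13/2) = 1; t_c = 0
T = 2·1 = 2

t_a=1 t_c=0 v_peak=13/2 T=2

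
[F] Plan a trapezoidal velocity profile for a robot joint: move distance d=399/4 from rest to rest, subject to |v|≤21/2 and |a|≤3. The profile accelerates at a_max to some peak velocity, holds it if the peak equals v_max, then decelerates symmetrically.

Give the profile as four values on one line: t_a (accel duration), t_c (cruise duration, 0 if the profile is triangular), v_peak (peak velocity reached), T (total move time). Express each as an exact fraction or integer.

t_a=7/2 t_c=6 v_peak=21/2 T=13

vₘ²/aₘ = (21/2)²/3 = 147/4
399/4 ≥ 147/4 → trapezoidal
t_a = (21/2)/3 = 7/2; v_peak = 21/2
d_cruise = 399/4 − 147/4 = 63; t_c = 63/(21/2) = 6
T = 2·7/2 + 6 = 13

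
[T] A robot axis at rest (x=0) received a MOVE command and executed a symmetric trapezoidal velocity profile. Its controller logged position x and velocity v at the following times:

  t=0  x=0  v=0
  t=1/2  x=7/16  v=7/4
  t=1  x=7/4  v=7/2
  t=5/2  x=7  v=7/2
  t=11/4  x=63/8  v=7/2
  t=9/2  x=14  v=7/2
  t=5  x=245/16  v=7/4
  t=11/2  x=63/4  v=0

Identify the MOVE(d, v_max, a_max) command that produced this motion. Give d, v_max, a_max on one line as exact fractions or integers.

final state: t=11/2, x=63/4, v=0 → d = 63/4
a_max = (7/4−0)/(1/2−0) = 7/2
max v = 7/2 over t∈[1,9/2] → v_max = 7/2
check: 7/2·(1+7/2) = 63/4 ✓

d=63/4 v_max=7/2 a_max=7/2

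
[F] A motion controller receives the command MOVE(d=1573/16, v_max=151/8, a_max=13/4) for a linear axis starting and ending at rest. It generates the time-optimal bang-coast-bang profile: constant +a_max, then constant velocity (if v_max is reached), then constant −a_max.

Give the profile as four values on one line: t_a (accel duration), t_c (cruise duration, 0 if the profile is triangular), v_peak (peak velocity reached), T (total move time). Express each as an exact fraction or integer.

t_a=11/2 t_c=0 v_peak=143/8 T=11

vₘ²/aₘ = (151/8)²/(13/4) = 22801/208
1573/16 < 22801/208 so t_c = 0
v_peak = √(1573/16·13/4) = √(20449/64) = 143/8
t_a = (143/8)/(13/4) = 11/2; t_c = 0
T = 2·11/2 = 11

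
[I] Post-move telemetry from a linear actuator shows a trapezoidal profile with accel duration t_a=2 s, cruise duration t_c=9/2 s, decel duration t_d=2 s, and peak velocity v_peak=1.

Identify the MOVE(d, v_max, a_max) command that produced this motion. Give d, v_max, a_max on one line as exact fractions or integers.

d=13/2 v_max=1 a_max=1/2

a_max = 1/2
d_a = ½·1·2 = 1; d_c = 1·9/2 = 9/2
d = 2·1 + 9/2 = 13/2
t_c = 9/2 > 0 ⇒ limit active, v_max = 1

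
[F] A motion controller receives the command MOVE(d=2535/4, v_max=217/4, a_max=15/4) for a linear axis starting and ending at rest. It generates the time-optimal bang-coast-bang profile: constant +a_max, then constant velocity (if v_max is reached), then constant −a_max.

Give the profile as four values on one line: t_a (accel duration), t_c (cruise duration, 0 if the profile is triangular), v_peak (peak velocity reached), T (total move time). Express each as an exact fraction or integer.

v_max²/a_max = (217/4)²/(15/4) = 47089/60
2535/4 < 47089/60 → triangular
v_peak = √(2535/4·15/4) = √(38025/16) = 195/4
t_a = (195/4)/(15/4) = 13; t_c = 0
T = 2·13 = 26

t_a=13 t_c=0 v_peak=195/4 T=26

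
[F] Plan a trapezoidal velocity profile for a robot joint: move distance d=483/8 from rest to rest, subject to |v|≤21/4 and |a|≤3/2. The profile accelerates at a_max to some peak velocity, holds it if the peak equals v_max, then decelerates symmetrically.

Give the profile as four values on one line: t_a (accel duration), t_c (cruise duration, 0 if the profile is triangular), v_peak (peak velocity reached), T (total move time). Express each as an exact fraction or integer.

vₘ²/aₘ = (21/4)²/(3/2) = 147/8
483/8 ≥ 147/8 so v_max reached
t_a = (21/4)/(3/2) = 7/2; v_peak = 21/4
d_cruise = 483/8 − 147/8 = 42; t_c = 42/(21/4) = 8
T = 2·7/2 + 8 = 15

t_a=7/2 t_c=8 v_peak=21/4 T=15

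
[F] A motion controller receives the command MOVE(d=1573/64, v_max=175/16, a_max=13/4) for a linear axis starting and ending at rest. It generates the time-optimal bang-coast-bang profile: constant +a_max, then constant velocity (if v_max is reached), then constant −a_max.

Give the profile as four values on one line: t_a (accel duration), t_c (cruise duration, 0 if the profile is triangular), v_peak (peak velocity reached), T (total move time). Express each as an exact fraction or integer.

v_max²/a_max = (175/16)²/(13/4) = 30625/832
1573/64 < 30625/832 so t_c = 0
v_peak = √(1573/64·13/4) = √(20449/256) = 143/16
t_a = (143/16)/(13/4) = 11/4; t_c = 0
T = 2·11/4 = 11/2

t_a=11/4 t_c=0 v_peak=143/16 T=11/2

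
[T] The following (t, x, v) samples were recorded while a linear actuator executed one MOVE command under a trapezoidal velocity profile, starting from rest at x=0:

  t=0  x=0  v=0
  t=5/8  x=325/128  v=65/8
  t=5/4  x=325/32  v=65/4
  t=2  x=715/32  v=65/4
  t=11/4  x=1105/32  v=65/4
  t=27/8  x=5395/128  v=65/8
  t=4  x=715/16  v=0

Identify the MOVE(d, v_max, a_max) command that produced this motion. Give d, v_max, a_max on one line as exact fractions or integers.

d=715/16 v_max=65/4 a_max=13

final state: t=4, x=715/16, v=0 → d = 715/16
a_max = (65/8−0)/(5/8−0) = 13
max v = 65/4 over t∈[5/4,11/4] → v_max = 65/4
check: 65/4·(5/4+3/2) = 715/16 ✓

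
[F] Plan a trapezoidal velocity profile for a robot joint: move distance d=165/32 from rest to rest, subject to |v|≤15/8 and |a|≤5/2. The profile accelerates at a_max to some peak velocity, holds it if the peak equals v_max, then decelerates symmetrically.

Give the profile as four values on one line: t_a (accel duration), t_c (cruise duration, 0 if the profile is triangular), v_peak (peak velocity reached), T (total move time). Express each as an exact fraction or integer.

t_a=3/4 t_c=2 v_peak=15/8 T=7/2

vₘ²/aₘ = (15/8)²/(5/2) = 45/32
165/32 ≥ 45/32 so v_max reached
t_a = (15/8)/(5/2) = 3/4; v_peak = 15/8
d_cruise = 165/32 − 45/32 = 15/4; t_c = (15/4)/(15/8) = 2
T = 2·3/4 + 2 = 7/2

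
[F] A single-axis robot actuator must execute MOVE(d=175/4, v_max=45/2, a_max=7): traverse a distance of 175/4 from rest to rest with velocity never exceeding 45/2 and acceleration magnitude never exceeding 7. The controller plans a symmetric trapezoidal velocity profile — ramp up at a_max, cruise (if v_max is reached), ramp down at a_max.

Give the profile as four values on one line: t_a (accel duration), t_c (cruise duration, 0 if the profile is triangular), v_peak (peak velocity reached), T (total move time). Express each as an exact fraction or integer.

t_a=5/2 t_c=0 v_peak=35/2 T=5

v_max²/a_max = (45/2)²/7 = 2025/28
175/4 < 2025/28 so t_c = 0
v_peak = √(175/4·7) = √(1225/4) = 35/2
t_a = (35/2)/7 = 5/2; t_c = 0
T = 2·5/2 = 5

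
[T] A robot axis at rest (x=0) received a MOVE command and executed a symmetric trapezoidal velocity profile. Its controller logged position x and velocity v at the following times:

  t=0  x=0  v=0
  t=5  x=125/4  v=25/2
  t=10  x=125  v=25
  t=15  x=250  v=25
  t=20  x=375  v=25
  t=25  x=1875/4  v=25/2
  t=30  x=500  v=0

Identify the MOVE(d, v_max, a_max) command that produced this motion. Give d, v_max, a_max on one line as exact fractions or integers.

d=500 v_max=25 a_max=5/2

final state: t=30, x=500, v=0 → d = 500
a_max = (25/2−0)/(5−0) = 5/2
max v = 25 over t∈[10,20] → v_max = 25
check: 25·(10+10) = 500 ✓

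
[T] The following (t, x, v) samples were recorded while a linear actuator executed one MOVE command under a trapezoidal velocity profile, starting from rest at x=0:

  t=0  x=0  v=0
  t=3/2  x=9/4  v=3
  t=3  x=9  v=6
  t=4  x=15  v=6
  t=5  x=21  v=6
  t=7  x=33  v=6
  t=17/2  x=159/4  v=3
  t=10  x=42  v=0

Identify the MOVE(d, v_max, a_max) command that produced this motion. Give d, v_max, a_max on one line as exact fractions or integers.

final state: t=10, x=42, v=0 → d = 42
a_max = (3−0)/(3/2−0) = 2
max v = 6 over t∈[3,7] → v_max = 6
check: 6·(3+4) = 42 ✓

d=42 v_max=6 a_max=2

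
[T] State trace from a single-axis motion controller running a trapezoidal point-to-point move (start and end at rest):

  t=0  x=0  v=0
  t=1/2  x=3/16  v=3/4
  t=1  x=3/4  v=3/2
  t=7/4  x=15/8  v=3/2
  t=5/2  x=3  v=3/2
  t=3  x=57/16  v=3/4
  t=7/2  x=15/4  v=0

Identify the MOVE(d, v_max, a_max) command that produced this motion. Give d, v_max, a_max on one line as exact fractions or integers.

final state: t=7/2, x=15/4, v=0 → d = 15/4
a_max = (3/4−0)/(1/2−0) = 3/2
max v = 3/2 over t∈[1,5/2] → v_max = 3/2
check: 3/2·(1+3/2) = 15/4 ✓

d=15/4 v_max=3/2 a_max=3/2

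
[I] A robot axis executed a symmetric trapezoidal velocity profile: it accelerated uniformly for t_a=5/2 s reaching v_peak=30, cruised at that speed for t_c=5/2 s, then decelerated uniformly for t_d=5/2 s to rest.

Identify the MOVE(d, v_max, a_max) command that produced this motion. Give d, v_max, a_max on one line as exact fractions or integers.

a_max = 30/(5/2) = 12
d_a = ½·30·5/2 = 75/2; d_c = 30·5/2 = 75
d = 2·75/2 + 75 = 150
t_c = 5/2 > 0 ⇒ limit active, v_max = 30

d=150 v_max=30 a_max=12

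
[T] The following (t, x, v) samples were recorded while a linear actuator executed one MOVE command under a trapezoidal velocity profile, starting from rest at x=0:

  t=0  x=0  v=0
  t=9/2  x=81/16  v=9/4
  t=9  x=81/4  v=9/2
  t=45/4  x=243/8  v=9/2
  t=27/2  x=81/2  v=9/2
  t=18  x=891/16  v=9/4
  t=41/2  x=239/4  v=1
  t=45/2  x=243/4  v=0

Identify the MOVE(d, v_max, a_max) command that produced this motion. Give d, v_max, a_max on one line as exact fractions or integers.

d=243/4 v_max=9/2 a_max=1/2

final state: t=45/2, x=243/4, v=0 → d = 243/4
a_max = (9/4−0)/(9/2−0) = 1/2
max v = 9/2 over t∈[9,27/2] → v_max = 9/2
check: 9/2·(9+9/2) = 243/4 ✓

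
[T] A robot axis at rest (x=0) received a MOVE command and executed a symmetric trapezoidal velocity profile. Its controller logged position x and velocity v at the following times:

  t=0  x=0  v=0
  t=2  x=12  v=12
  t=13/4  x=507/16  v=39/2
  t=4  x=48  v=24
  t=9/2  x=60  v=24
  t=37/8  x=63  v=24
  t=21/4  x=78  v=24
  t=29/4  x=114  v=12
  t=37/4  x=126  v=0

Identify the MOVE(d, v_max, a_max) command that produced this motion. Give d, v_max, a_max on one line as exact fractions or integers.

final state: t=37/4, x=126, v=0 → d = 126
a_max = (12−0)/(2−0) = 6
max v = 24 over t∈[4,21/4] → v_max = 24
check: 24·(4+5/4) = 126 ✓

d=126 v_max=24 a_max=6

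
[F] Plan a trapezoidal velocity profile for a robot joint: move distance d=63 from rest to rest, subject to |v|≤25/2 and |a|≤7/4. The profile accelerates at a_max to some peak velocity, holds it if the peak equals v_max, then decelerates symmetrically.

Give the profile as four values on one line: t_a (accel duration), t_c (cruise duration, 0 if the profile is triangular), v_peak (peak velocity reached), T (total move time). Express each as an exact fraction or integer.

t_a=6 t_c=0 v_peak=21/2 T=12

vₘ²/aₘ = (25/2)²/(7/4) = 625/7
63 < 625/7 so t_c = 0
v_peak = √(63·7/4) = √(441/4) = 21/2
t_a = (21/2)/(7/4) = 6; t_c = 0
T = 2·6 = 12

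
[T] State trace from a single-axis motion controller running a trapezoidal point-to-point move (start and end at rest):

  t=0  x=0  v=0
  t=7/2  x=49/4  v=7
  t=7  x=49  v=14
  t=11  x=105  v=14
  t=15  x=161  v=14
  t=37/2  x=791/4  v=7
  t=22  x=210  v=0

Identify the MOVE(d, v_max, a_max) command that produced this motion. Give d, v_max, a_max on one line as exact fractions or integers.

final state: t=22, x=210, v=0 → d = 210
a_max = (7−0)/(7/2−0) = 2
max v = 14 over t∈[7,15] → v_max = 14
check: 14·(7+8) = 210 ✓

d=210 v_max=14 a_max=2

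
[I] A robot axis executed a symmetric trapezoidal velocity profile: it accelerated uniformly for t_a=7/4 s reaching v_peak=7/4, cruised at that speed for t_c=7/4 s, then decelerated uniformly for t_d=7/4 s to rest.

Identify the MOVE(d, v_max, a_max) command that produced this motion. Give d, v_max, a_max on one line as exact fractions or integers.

a_max = (7/4)/(7/4) = 1
d_a = ½·7/4·7/4 = 49/32; d_c = 7/4·7/4 = 49/16
d = 2·49/32 + 49/16 = 49/8
t_c = 7/4 > 0 ⇒ limit active, v_max = 7/4

d=49/8 v_max=7/4 a_max=1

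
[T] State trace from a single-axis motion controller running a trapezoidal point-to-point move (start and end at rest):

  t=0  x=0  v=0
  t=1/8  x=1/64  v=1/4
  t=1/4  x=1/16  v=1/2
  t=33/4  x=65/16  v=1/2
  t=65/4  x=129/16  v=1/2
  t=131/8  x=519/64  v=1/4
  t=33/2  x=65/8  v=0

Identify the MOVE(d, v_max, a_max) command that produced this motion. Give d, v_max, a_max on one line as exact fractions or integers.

final state: t=33/2, x=65/8, v=0 → d = 65/8
a_max = (1/4−0)/(1/8−0) = 2
max v = 1/2 over t∈[1/4,65/4] → v_max = 1/2
check: 1/2·(1/4+16) = 65/8 ✓

d=65/8 v_max=1/2 a_max=2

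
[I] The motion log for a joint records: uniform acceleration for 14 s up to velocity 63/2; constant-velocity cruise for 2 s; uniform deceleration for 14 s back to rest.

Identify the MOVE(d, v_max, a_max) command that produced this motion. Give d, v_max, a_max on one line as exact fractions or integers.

a_max = (63/2)/14 = 9/4
d_a = ½·63/2·14 = 441/2; d_c = 63/2·2 = 63
d = 2·441/2 + 63 = 504
t_c = 2 > 0 ⇒ limit active, v_max = 63/2

d=504 v_max=63/2 a_max=9/4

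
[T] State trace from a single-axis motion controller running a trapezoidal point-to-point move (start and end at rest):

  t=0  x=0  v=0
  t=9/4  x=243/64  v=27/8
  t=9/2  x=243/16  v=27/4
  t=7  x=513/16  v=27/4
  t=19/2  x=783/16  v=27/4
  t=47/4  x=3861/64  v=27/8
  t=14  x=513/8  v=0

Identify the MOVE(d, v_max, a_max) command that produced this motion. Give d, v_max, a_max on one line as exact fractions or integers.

final state: t=14, x=513/8, v=0 → d = 513/8
a_max = (27/8−0)/(9/4−0) = 3/2
max v = 27/4 over t∈[9/2,19/2] → v_max = 27/4
check: 27/4·(9/2+5) = 513/8 ✓

d=513/8 v_max=27/4 a_max=3/2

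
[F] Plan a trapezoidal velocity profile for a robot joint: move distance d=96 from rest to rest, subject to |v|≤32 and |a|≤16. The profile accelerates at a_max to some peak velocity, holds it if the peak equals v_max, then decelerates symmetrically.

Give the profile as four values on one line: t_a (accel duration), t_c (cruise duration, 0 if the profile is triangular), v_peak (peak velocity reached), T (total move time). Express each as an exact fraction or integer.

v_max²/a_max = 32²/16 = 64
96 ≥ 64 → trapezoidal
t_a = 32/16 = 2; v_peak = 32
d_cruise = 96 − 64 = 32; t_c = 32/32 = 1
T = 2·2 + 1 = 5

t_a=2 t_c=1 v_peak=32 T=5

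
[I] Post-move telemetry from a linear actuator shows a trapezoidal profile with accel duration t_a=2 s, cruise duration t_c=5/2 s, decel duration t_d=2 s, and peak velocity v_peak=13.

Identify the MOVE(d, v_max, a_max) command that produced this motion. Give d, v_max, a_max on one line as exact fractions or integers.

d=117/2 v_max=13 a_max=13/2

a_max = 13/2
d_a = ½·13·2 = 13; d_c = 13·5/2 = 65/2
d = 2·13 + 65/2 = 117/2
t_c = 5/2 > 0 so v_max = 13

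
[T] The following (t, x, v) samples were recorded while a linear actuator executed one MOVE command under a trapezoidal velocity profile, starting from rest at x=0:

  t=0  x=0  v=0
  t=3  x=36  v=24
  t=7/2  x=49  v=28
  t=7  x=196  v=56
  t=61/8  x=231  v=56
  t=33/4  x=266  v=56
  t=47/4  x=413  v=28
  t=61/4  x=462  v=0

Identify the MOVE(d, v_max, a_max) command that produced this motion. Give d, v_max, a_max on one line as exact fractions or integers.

final state: t=61/4, x=462, v=0 → d = 462
a_max = (24−0)/(3−0) = 8
max v = 56 over t∈[7,33/4] → v_max = 56
check: 56·(7+5/4) = 462 ✓

d=462 v_max=56 a_max=8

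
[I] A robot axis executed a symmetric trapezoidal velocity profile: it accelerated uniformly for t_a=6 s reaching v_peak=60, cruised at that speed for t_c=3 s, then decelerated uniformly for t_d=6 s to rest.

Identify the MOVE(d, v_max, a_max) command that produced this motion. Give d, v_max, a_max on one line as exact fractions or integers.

a_max = 60/6 = 10
d_a = ½·60·6 = 180; d_c = 60·3 = 180
d = 2·180 + 180 = 540
t_c = 3 > 0 so v_max = 60

d=540 v_max=60 a_max=10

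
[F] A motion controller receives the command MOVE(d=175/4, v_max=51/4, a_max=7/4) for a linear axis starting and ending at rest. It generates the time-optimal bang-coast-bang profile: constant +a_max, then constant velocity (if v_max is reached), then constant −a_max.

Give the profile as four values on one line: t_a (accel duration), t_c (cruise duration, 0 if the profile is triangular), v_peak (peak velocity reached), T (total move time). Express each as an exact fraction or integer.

(v_max)²/a_max = (51/4)²/(7/4) = 2601/28
175/4 < 2601/28 → triangular
v_peak = √(175/4·7/4) = √(1225/16) = 35/4
t_a = (35/4)/(7/4) = 5; t_c = 0
T = 2·5 = 10

t_a=5 t_c=0 v_peak=35/4 T=10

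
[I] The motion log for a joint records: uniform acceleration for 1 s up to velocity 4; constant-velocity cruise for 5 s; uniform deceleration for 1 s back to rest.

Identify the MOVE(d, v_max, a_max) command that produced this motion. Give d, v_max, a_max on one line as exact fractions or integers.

d=24 v_max=4 a_max=4

a_max = 4/1 = 4
d_a = ½·4·1 = 2; d_c = 4·5 = 20
d = 2·2 + 20 = 24
t_c = 5 > 0 so v_max = 4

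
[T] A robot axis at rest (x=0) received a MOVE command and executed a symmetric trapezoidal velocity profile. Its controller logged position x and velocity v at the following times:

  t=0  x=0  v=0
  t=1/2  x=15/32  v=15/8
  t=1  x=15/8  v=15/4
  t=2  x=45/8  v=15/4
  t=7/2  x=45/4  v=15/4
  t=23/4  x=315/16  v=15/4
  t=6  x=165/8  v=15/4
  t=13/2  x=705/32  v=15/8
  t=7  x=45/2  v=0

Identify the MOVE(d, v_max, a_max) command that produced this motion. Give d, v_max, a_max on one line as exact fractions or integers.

final state: t=7, x=45/2, v=0 → d = 45/2
a_max = (15/8−0)/(1/2−0) = 15/4
max v = 15/4 over t∈[1,6] → v_max = 15/4
check: 15/4·(1+5) = 45/2 ✓

d=45/2 v_max=15/4 a_max=15/4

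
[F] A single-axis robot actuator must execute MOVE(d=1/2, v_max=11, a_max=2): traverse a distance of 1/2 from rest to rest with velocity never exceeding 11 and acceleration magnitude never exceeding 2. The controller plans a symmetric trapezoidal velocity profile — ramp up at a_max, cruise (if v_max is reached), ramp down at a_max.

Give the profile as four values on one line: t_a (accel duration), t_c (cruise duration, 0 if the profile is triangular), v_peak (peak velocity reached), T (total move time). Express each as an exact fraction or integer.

t_a=1/2 t_c=0 v_peak=1 T=1

vₘ²/aₘ = 11²/2 = 121/2
1/2 < 121/2 → triangular
v_peak = √(1/2·2) = √1 = 1
t_a = 1/2; t_c = 0
T = 2·1/2 = 1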